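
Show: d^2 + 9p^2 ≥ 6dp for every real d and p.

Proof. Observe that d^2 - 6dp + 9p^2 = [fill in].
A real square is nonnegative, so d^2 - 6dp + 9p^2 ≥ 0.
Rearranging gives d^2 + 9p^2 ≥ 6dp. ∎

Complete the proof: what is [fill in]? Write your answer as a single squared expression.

The leading and trailing coefficients are 1^2 and 3^2, and 6 = 2·1·3, so the trinomial is (d - 3p)^2.
Hence d^2 - 6dp + 9p^2 ≥ 0.

(d - 3p)^2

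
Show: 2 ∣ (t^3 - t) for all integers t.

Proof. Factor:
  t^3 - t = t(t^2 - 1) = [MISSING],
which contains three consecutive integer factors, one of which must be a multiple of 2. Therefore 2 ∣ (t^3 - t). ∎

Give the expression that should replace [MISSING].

t(t^2 - 1) = t(t - 1)(t + 1) = (t - 1)t(t + 1).
These three factors are consecutive integers, so their product is divisible by 2.

(t - 1)t(t + 1)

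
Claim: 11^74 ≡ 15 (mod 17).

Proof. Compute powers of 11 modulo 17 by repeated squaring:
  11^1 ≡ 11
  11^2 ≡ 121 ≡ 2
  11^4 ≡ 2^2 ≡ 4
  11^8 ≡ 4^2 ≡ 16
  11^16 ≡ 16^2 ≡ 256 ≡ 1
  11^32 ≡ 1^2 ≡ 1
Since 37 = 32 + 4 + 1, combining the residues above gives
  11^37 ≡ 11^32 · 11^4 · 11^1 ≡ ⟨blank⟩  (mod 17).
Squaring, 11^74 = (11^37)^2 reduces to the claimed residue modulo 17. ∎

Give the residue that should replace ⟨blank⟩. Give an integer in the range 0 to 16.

10

Multiply the listed residues: 1 · 4 · 11 = 4 → 44.
Reducing modulo 17: 44 = 2·17 + 10, so 11^37 ≡ 10.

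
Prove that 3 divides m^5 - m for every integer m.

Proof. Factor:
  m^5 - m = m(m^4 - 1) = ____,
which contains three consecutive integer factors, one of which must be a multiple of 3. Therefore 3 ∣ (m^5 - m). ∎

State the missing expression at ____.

m^4 - 1 = (m^2 - 1)(m^2 + 1), and m^2 - 1 = (m-1)(m+1).
So m(m^4 - 1) = (m - 1)m(m + 1)(m^2 + 1).

(m - 1)m(m + 1)(m^2 + 1)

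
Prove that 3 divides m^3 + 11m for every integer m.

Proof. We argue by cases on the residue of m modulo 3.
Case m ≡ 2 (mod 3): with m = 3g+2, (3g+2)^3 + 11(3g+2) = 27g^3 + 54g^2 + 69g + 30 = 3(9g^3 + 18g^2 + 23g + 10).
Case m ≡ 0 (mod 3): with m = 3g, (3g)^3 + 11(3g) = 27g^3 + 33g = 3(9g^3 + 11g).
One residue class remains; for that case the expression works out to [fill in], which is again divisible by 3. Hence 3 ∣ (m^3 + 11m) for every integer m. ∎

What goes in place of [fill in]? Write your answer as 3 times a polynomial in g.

3(9g^3 + 9g^2 + 14g + 4)

The residues treated are {2, 0}, so the missing case is m ≡ 1 (mod 3); write m = 3g+1.
Then (3g+1)^3 + 11(3g+1) = 27g^3 + 27g^2 + 42g + 12 = 3(9g^3 + 9g^2 + 14g + 4).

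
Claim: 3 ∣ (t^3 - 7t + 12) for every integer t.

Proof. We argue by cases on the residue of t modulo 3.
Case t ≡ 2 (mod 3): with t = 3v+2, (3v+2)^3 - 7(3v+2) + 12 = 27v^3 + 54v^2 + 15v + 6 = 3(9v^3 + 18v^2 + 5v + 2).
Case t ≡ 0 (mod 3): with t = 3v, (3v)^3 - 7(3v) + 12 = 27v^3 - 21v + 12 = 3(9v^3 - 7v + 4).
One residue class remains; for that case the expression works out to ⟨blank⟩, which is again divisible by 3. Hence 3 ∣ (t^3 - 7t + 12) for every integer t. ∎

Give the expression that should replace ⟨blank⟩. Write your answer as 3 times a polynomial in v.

The residues treated are {2, 0}, so the missing case is t ≡ 1 (mod 3); write t = 3v+1.
Then (3v+1)^3 - 7(3v+1) + 12 = 27v^3 + 27v^2 - 12v + 6 = 3(9v^3 + 9v^2 - 4v + 2).

3(9v^3 + 9v^2 - 4v + 2)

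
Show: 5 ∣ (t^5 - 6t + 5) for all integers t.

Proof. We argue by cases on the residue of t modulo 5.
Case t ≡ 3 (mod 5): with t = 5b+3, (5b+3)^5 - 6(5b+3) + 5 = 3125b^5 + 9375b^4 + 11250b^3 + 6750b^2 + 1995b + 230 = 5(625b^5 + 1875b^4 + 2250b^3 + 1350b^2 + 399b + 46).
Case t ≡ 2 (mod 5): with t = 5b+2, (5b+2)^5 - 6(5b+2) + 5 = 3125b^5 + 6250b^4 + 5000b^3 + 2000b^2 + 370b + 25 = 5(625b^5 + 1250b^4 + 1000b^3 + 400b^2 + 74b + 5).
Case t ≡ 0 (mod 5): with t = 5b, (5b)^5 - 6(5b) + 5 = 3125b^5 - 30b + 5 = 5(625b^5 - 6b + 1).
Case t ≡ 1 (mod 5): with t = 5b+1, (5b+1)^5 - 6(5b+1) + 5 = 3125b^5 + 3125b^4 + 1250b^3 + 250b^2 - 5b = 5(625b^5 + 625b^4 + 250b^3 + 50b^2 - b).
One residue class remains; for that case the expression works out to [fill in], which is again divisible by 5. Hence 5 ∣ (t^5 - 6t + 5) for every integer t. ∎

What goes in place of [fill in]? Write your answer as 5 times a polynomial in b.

Only t ≡ 4 (mod 5) is unaccounted for. Put t = 5b+4:
(5b+4)^5 - 6(5b+4) + 5 expands to 3125b^5 + 12500b^4 + 20000b^3 + 16000b^2 + 6370b + 1005,
and factoring out 5 leaves 5(625b^5 + 2500b^4 + 4000b^3 + 3200b^2 + 1274b + 201).

5(625b^5 + 2500b^4 + 4000b^3 + 3200b^2 + 1274b + 201)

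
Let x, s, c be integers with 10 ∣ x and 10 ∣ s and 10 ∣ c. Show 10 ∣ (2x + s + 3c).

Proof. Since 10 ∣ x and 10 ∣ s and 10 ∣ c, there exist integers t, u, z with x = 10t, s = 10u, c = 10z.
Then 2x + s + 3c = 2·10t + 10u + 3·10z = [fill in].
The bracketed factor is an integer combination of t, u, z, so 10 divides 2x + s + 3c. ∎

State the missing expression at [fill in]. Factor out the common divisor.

Pull the common 10 out of every term: 2·10t + 10u + 3·10z = 10(2t + u + 3z).
2t + u + 3z is an integer, which exhibits the divisibility.

10(2t + u + 3z)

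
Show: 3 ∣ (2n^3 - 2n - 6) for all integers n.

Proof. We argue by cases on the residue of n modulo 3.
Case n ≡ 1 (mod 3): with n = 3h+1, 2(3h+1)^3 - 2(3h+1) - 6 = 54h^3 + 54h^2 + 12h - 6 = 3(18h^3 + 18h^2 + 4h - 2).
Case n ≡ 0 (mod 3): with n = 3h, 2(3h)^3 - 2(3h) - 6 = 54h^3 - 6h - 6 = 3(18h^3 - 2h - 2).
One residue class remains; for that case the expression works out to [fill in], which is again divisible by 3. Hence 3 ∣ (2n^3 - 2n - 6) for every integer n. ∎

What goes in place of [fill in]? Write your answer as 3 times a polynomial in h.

3(18h^3 + 36h^2 + 22h + 2)

The residues treated are {1, 0}, so the missing case is n ≡ 2 (mod 3); write n = 3h+2.
Then 2(3h+2)^3 - 2(3h+2) - 6 = 54h^3 + 108h^2 + 66h + 6 = 3(18h^3 + 36h^2 + 22h + 2).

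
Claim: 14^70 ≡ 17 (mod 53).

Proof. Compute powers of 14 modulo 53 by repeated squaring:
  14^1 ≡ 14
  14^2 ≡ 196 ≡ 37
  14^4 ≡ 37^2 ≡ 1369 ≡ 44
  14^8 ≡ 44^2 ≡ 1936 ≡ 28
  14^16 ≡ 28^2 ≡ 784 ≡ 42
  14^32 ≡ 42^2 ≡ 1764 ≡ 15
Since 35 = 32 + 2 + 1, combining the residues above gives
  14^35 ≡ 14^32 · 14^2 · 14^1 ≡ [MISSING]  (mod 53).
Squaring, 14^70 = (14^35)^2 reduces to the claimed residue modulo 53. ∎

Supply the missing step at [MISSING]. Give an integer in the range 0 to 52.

32

14^32 · 14^2 · 14^1 ≡ 15 · 37 · 14 = 7770.
7770 mod 53 = 32, so 14^35 ≡ 32 (mod 53).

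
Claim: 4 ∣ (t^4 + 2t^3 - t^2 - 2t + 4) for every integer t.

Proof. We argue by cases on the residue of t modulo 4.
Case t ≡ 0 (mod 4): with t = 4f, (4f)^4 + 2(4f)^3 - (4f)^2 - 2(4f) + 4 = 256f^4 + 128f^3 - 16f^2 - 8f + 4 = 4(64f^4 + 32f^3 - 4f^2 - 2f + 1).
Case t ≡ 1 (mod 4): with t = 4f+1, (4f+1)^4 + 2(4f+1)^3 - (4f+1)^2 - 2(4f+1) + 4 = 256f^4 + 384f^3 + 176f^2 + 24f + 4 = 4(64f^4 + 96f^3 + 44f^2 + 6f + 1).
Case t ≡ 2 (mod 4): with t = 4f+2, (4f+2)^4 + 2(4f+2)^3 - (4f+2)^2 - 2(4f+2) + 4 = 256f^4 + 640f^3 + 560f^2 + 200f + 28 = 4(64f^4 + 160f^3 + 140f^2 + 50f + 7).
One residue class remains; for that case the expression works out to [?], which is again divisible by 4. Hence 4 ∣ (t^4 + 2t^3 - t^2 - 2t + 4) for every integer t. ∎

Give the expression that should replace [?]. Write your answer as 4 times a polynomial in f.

4(64f^4 + 224f^3 + 284f^2 + 154f + 31)

The residues treated are {0, 1, 2}, so the missing case is t ≡ 3 (mod 4); write t = 4f+3.
Then (4f+3)^4 + 2(4f+3)^3 - (4f+3)^2 - 2(4f+3) + 4 = 256f^4 + 896f^3 + 1136f^2 + 616f + 124 = 4(64f^4 + 224f^3 + 284f^2 + 154f + 31).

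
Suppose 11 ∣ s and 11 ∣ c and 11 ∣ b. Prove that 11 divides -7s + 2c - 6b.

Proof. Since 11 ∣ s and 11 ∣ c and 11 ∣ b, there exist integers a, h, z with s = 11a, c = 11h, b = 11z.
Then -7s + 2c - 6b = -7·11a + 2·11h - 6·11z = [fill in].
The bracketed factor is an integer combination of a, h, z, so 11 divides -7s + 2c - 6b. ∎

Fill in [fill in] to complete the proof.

11(-7a + 2h - 6z)

Pull the common 11 out of every term: -7·11a + 2·11h - 6·11z = 11(-7a + 2h - 6z).
-7a + 2h - 6z is an integer, which exhibits the divisibility.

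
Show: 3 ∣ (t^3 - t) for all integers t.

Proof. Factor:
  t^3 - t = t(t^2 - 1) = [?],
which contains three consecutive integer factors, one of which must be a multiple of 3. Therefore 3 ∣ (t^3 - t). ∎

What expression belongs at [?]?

(t - 1)t(t + 1)

t(t^2 - 1) = t(t - 1)(t + 1) = (t - 1)t(t + 1).
These three factors are consecutive integers, so their product is divisible by 3.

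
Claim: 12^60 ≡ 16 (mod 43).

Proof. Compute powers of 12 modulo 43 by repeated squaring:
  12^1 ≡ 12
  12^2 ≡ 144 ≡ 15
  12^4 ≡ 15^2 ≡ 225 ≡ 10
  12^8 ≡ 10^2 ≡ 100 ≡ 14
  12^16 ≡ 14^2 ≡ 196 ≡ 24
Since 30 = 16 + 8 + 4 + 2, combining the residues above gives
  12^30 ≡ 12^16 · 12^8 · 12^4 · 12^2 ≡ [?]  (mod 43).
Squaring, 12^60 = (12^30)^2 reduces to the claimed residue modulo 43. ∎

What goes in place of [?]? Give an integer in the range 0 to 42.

4

12^16 · 12^8 · 12^4 · 12^2 ≡ 24 · 14 · 10 · 15 = 50400.
50400 mod 43 = 4, so 12^30 ≡ 4 (mod 43).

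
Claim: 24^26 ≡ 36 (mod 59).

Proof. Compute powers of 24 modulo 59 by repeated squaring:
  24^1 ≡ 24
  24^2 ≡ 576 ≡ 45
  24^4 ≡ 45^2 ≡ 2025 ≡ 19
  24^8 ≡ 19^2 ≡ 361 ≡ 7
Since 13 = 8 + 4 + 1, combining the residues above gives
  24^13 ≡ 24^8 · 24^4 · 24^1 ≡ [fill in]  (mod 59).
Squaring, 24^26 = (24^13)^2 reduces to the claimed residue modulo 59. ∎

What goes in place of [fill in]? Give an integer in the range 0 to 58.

24^8 · 24^4 · 24^1 ≡ 7 · 19 · 24 = 3192.
3192 mod 59 = 6, so 24^13 ≡ 6 (mod 59).

6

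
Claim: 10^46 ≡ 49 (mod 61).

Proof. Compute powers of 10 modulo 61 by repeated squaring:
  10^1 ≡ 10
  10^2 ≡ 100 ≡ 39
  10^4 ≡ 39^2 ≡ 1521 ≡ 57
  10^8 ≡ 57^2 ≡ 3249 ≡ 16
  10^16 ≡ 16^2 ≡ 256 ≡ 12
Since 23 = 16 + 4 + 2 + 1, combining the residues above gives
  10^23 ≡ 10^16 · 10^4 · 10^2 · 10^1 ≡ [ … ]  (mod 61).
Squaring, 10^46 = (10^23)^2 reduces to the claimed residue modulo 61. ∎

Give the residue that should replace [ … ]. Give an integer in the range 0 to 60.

7

Multiply the listed residues: 12 · 57 · 39 · 10 = 684 → 26676 → 266760.
Reducing modulo 61: 266760 = 4373·61 + 7, so 10^23 ≡ 7.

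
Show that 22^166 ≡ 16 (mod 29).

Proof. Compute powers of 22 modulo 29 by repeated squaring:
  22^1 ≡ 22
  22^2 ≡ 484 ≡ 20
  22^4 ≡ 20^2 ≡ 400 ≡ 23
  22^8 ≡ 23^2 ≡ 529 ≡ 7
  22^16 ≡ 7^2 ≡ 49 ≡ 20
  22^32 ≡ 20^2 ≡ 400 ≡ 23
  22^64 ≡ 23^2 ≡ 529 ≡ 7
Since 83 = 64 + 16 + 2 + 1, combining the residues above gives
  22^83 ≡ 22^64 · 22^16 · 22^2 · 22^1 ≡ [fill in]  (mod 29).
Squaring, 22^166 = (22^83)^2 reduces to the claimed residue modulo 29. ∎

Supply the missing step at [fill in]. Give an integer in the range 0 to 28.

4

Multiply the listed residues: 7 · 20 · 20 · 22 = 140 → 2800 → 61600.
Reducing modulo 29: 61600 = 2124·29 + 4, so 22^83 ≡ 4.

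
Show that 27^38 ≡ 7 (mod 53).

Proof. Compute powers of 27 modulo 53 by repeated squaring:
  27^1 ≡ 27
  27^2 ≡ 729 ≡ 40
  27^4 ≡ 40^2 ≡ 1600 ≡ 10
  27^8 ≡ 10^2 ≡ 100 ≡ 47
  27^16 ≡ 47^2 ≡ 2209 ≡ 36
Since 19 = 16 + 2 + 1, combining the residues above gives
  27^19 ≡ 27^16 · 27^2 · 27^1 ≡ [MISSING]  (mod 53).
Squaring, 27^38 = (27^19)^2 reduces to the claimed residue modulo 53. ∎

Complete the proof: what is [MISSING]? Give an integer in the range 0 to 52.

31

27^16 · 27^2 · 27^1 ≡ 36 · 40 · 27 = 38880.
38880 mod 53 = 31, so 27^19 ≡ 31 (mod 53).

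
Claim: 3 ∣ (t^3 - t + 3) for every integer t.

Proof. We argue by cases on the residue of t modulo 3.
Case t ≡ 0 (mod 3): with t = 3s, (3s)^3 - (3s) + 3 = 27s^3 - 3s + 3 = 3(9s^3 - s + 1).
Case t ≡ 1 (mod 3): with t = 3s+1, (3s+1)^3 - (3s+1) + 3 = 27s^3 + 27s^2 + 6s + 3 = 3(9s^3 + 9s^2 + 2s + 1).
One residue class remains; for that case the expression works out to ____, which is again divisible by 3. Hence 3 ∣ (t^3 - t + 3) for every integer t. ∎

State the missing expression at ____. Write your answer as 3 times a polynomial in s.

3(9s^3 + 18s^2 + 11s + 3)

The residues treated are {0, 1}, so the missing case is t ≡ 2 (mod 3); write t = 3s+2.
Then (3s+2)^3 - (3s+2) + 3 = 27s^3 + 54s^2 + 33s + 9 = 3(9s^3 + 18s^2 + 11s + 3).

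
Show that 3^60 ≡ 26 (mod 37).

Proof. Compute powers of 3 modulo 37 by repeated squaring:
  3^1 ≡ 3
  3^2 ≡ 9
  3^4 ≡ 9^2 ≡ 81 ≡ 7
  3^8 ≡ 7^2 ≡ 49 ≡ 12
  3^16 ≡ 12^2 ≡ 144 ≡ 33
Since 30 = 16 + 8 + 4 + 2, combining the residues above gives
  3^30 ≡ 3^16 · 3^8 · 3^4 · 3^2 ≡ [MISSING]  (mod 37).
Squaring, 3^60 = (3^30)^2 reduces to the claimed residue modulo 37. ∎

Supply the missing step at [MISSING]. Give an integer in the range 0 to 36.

10

Multiply the listed residues: 33 · 12 · 7 · 9 = 396 → 2772 → 24948.
Reducing modulo 37: 24948 = 674·37 + 10, so 3^30 ≡ 10.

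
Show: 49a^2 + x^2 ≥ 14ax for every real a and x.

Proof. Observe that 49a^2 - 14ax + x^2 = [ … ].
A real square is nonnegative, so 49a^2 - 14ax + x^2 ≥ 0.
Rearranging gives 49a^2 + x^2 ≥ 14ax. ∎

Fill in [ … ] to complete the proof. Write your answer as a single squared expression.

49a^2 - 14ax + x^2 is a perfect-square trinomial: the outer terms are (7a)^2 and (x)^2, and the cross term is -2·7a·x.
So 49a^2 - 14ax + x^2 = (7a - x)^2 ≥ 0.

(7a - x)^2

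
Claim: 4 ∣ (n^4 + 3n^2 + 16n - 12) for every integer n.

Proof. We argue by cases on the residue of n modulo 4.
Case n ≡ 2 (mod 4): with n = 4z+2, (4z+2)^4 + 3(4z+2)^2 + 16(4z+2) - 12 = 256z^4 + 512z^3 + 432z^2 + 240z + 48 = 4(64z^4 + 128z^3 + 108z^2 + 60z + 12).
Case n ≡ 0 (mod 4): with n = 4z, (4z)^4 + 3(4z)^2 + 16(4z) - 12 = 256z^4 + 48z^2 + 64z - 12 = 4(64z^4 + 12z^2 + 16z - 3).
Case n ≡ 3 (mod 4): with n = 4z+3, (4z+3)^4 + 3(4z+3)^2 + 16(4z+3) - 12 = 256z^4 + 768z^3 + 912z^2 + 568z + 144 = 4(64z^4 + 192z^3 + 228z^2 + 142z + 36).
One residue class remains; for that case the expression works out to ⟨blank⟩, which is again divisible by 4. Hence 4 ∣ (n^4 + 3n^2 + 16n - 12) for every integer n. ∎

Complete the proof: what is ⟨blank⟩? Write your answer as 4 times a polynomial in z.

4(64z^4 + 64z^3 + 36z^2 + 26z + 2)

The residues treated are {2, 0, 3}, so the missing case is n ≡ 1 (mod 4); write n = 4z+1.
Then (4z+1)^4 + 3(4z+1)^2 + 16(4z+1) - 12 = 256z^4 + 256z^3 + 144z^2 + 104z + 8 = 4(64z^4 + 64z^3 + 36z^2 + 26z + 2).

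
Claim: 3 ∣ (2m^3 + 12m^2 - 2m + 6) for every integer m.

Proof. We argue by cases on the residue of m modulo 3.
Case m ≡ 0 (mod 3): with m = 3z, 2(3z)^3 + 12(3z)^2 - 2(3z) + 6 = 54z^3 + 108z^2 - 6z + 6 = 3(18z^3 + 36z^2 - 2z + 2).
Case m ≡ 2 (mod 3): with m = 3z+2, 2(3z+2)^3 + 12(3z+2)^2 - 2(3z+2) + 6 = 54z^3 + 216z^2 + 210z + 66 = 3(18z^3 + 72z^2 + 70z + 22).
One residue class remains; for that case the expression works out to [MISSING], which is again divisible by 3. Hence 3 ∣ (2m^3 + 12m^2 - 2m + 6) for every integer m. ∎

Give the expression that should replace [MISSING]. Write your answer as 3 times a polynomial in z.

3(18z^3 + 54z^2 + 28z + 6)

Only m ≡ 1 (mod 3) is unaccounted for. Put m = 3z+1:
2(3z+1)^3 + 12(3z+1)^2 - 2(3z+1) + 6 expands to 54z^3 + 162z^2 + 84z + 18,
and factoring out 3 leaves 3(18z^3 + 54z^2 + 28z + 6).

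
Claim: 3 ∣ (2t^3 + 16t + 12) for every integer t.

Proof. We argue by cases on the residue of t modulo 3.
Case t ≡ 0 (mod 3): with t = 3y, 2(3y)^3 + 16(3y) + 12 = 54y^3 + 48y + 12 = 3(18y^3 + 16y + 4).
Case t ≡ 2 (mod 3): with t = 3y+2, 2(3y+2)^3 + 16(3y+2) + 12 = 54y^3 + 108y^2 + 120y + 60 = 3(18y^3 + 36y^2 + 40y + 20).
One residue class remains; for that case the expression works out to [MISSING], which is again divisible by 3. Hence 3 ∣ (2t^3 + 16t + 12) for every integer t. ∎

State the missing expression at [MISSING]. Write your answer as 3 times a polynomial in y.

3(18y^3 + 18y^2 + 22y + 10)

Only t ≡ 1 (mod 3) is unaccounted for. Put t = 3y+1:
2(3y+1)^3 + 16(3y+1) + 12 expands to 54y^3 + 54y^2 + 66y + 30,
and factoring out 3 leaves 3(18y^3 + 18y^2 + 22y + 10).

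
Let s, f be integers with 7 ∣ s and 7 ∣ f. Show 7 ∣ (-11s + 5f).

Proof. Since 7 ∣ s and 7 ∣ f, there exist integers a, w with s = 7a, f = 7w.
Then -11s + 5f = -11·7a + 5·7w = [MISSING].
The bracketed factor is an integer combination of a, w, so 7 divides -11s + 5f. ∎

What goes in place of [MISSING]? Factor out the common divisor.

7(-11a + 5w)

Each term has a factor of 7: -11·7a + 5·7w = 7·(-11a + 5w).
Since -11a + 5w is an integer, 7 ∣ (-11s + 5f).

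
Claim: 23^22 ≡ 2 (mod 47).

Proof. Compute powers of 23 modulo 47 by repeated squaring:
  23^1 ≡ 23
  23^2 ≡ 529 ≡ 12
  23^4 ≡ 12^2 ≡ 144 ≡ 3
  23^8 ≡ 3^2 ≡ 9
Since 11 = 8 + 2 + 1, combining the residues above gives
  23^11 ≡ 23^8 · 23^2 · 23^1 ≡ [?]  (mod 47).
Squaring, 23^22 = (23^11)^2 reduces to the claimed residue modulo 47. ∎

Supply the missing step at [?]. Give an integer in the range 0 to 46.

23^8 · 23^2 · 23^1 ≡ 9 · 12 · 23 = 2484.
2484 mod 47 = 40, so 23^11 ≡ 40 (mod 47).

40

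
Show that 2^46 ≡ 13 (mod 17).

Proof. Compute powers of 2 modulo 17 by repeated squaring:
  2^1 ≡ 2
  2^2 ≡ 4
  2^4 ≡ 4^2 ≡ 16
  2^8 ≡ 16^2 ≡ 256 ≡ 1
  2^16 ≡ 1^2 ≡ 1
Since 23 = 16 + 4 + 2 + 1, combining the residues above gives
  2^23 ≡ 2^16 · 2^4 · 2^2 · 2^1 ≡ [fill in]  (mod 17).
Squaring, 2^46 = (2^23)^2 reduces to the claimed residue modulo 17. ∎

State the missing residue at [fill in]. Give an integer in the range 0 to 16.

Multiply the listed residues: 1 · 16 · 4 · 2 = 16 → 64 → 128.
Reducing modulo 17: 128 = 7·17 + 9, so 2^23 ≡ 9.

9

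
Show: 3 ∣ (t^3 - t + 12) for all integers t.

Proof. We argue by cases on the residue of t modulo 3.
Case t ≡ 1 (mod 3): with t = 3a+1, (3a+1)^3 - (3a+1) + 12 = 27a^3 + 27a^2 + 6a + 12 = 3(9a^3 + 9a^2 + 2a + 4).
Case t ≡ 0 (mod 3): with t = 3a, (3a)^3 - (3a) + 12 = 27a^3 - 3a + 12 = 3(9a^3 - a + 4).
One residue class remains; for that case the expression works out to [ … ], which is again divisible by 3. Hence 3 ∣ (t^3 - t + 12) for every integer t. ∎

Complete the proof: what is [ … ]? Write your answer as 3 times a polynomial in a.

3(9a^3 + 18a^2 + 11a + 6)

The residues treated are {1, 0}, so the missing case is t ≡ 2 (mod 3); write t = 3a+2.
Then (3a+2)^3 - (3a+2) + 12 = 27a^3 + 54a^2 + 33a + 18 = 3(9a^3 + 18a^2 + 11a + 6).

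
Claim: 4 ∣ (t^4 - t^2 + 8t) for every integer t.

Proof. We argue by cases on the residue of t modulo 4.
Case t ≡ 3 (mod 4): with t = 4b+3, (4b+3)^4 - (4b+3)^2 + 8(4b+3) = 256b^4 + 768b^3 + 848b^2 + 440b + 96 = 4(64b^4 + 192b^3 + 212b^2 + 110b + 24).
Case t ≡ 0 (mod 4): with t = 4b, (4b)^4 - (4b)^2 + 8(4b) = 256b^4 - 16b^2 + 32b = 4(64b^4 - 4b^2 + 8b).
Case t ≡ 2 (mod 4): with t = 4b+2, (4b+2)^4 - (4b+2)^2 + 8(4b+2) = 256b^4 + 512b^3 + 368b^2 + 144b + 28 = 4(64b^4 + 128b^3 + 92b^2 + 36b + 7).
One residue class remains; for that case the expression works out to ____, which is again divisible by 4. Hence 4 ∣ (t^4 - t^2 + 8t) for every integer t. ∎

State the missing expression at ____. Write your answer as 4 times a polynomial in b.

4(64b^4 + 64b^3 + 20b^2 + 10b + 2)

Only t ≡ 1 (mod 4) is unaccounted for. Put t = 4b+1:
(4b+1)^4 - (4b+1)^2 + 8(4b+1) expands to 256b^4 + 256b^3 + 80b^2 + 40b + 8,
and factoring out 4 leaves 4(64b^4 + 64b^3 + 20b^2 + 10b + 2).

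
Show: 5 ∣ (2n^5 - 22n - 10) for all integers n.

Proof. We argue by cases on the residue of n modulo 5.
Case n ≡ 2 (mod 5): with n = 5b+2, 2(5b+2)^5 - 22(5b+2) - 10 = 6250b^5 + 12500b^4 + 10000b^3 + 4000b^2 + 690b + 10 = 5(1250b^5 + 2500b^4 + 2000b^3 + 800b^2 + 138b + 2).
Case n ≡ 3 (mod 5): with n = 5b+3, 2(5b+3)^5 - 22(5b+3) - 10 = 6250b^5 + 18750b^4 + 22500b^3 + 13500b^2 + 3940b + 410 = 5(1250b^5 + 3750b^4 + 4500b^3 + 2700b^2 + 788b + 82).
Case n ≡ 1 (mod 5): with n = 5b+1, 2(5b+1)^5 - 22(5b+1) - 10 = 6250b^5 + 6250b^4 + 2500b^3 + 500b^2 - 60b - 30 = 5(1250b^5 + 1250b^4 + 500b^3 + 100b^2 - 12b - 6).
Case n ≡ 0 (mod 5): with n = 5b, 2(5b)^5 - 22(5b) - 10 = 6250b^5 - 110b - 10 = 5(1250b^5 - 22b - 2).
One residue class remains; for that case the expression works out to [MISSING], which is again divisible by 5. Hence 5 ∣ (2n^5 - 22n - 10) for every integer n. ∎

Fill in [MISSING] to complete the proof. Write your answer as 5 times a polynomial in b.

5(1250b^5 + 5000b^4 + 8000b^3 + 6400b^2 + 2538b + 390)

The residues treated are {2, 3, 1, 0}, so the missing case is n ≡ 4 (mod 5); write n = 5b+4.
Then 2(5b+4)^5 - 22(5b+4) - 10 = 6250b^5 + 25000b^4 + 40000b^3 + 32000b^2 + 12690b + 1950 = 5(1250b^5 + 5000b^4 + 8000b^3 + 6400b^2 + 2538b + 390).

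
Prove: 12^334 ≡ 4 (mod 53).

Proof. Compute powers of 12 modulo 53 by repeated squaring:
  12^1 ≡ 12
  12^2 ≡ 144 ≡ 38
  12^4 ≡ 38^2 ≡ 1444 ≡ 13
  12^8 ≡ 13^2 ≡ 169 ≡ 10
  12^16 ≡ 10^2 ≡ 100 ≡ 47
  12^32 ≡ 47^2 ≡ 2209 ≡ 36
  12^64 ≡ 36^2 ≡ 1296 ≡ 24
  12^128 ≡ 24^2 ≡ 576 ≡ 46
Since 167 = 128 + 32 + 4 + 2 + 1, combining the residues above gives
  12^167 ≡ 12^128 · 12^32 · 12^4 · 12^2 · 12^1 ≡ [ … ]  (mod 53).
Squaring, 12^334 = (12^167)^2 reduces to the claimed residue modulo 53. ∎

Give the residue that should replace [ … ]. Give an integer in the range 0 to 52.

Multiply the listed residues: 46 · 36 · 13 · 38 · 12 = 1656 → 21528 → 818064 → 9816768.
Reducing modulo 53: 9816768 = 185222·53 + 2, so 12^167 ≡ 2.

2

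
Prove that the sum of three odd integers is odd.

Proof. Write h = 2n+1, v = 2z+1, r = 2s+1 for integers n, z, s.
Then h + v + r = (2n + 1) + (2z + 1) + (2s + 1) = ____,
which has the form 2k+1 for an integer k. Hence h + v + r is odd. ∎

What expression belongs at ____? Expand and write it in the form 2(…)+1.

2(n + s + z + 1) + 1

(2n + 1) + (2z + 1) + (2s + 1) = 2n + 2s + 2z + 3
= 2(n + s + z + 1) + 1.
Since n + s + z + 1 is an integer, the sum is of the form 2k+1 for an integer k.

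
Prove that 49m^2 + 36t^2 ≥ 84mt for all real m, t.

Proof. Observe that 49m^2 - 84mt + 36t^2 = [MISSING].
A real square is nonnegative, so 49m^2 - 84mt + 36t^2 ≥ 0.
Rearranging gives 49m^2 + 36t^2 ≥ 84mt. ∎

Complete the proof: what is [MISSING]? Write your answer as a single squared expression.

The leading and trailing coefficients are 7^2 and 6^2, and 84 = 2·7·6, so the trinomial is (7m - 6t)^2.
Hence 49m^2 - 84mt + 36t^2 ≥ 0.

(7m - 6t)^2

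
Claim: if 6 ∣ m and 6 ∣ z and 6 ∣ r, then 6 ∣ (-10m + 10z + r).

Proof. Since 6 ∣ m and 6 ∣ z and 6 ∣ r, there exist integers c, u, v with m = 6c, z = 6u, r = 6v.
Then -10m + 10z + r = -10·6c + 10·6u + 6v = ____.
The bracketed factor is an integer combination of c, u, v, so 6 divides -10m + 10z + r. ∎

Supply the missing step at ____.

6(-10c + 10u + v)

Each term has a factor of 6: -10·6c + 10·6u + 6v = 6·(-10c + 10u + v).
Since -10c + 10u + v is an integer, 6 ∣ (-10m + 10z + r).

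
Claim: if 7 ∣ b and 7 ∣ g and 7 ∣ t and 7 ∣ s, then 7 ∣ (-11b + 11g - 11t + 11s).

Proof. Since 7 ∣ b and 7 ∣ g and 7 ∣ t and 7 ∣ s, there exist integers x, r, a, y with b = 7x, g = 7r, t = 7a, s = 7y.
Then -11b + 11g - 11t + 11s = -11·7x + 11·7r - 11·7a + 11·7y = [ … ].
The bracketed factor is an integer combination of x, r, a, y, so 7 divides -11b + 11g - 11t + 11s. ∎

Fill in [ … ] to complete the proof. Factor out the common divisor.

Each term has a factor of 7: -11·7x + 11·7r - 11·7a + 11·7y = 7·(-11a + 11r - 11x + 11y).
Since -11a + 11r - 11x + 11y is an integer, 7 ∣ (-11b + 11g - 11t + 11s).

7(-11a + 11r - 11x + 11y)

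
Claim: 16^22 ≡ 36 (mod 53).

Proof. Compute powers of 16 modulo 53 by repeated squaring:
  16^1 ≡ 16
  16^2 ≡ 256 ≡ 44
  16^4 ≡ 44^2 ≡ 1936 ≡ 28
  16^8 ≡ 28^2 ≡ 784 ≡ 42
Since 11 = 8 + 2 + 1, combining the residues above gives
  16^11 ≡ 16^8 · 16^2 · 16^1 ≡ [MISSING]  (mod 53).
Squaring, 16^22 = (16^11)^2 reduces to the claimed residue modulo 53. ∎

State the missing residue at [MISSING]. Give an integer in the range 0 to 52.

47

Multiply the listed residues: 42 · 44 · 16 = 1848 → 29568.
Reducing modulo 53: 29568 = 557·53 + 47, so 16^11 ≡ 47.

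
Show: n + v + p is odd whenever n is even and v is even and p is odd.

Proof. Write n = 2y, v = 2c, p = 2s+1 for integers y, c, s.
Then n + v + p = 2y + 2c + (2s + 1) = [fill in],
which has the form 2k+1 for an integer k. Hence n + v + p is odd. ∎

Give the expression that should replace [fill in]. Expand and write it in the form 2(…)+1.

2(c + s + y) + 1

2y + 2c + (2s + 1) = 2c + 2s + 2y + 1
= 2(c + s + y) + 1.
Since c + s + y is an integer, the sum is of the form 2k+1 for an integer k.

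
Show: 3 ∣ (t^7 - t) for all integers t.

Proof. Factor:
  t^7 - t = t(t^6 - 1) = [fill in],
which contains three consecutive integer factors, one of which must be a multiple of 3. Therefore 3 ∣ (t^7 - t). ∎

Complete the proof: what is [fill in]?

(t - 1)t(t + 1)(t^4 + t^2 + 1)

t^6 - 1 = (t^2 - 1)(t^4 + t^2 + 1), and t^2 - 1 = (t-1)(t+1).
So t(t^6 - 1) = (t - 1)t(t + 1)(t^4 + t^2 + 1).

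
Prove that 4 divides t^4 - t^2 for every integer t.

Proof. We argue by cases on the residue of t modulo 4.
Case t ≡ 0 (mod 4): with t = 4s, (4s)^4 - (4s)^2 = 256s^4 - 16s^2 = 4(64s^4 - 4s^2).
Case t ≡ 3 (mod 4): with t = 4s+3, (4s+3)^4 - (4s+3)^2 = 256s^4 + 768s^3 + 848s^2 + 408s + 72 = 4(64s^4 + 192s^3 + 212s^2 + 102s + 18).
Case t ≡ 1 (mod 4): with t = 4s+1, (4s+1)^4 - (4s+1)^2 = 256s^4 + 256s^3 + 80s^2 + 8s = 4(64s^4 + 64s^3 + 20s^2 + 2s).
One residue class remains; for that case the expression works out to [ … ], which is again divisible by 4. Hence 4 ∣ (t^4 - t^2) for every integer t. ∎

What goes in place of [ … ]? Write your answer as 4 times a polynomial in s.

4(64s^4 + 128s^3 + 92s^2 + 28s + 3)

The residues treated are {0, 3, 1}, so the missing case is t ≡ 2 (mod 4); write t = 4s+2.
Then (4s+2)^4 - (4s+2)^2 = 256s^4 + 512s^3 + 368s^2 + 112s + 12 = 4(64s^4 + 128s^3 + 92s^2 + 28s + 3).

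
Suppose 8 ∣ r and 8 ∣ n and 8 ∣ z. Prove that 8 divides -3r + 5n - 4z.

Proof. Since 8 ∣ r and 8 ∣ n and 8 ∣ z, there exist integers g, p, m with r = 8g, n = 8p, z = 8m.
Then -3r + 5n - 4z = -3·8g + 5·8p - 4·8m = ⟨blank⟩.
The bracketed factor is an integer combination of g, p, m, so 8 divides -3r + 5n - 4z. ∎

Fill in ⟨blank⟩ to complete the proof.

Each term has a factor of 8: -3·8g + 5·8p - 4·8m = 8·(-3g - 4m + 5p).
Since -3g - 4m + 5p is an integer, 8 ∣ (-3r + 5n - 4z).

8(-3g - 4m + 5p)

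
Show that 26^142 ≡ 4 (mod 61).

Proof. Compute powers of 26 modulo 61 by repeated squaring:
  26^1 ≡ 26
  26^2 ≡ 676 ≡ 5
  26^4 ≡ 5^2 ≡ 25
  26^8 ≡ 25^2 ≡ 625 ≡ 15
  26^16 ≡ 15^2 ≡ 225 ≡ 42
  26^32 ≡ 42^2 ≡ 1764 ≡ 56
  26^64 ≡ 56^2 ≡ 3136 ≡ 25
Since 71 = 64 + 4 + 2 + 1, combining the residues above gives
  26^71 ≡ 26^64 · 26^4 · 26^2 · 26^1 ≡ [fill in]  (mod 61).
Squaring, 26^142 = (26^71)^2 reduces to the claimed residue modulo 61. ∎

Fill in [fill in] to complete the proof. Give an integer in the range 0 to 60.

59

26^64 · 26^4 · 26^2 · 26^1 ≡ 25 · 25 · 5 · 26 = 81250.
81250 mod 61 = 59, so 26^71 ≡ 59 (mod 61).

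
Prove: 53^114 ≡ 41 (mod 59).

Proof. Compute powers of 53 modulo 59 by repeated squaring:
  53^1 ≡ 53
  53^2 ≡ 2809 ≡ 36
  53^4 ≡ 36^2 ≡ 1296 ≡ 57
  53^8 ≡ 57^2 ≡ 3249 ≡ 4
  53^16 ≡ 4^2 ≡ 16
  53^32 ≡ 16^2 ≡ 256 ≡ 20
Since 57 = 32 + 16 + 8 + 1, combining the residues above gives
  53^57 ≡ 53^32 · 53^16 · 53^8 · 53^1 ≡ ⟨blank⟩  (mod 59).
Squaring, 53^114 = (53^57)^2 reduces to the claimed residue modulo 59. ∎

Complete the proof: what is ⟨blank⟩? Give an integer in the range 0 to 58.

53^32 · 53^16 · 53^8 · 53^1 ≡ 20 · 16 · 4 · 53 = 67840.
67840 mod 59 = 49, so 53^57 ≡ 49 (mod 59).

49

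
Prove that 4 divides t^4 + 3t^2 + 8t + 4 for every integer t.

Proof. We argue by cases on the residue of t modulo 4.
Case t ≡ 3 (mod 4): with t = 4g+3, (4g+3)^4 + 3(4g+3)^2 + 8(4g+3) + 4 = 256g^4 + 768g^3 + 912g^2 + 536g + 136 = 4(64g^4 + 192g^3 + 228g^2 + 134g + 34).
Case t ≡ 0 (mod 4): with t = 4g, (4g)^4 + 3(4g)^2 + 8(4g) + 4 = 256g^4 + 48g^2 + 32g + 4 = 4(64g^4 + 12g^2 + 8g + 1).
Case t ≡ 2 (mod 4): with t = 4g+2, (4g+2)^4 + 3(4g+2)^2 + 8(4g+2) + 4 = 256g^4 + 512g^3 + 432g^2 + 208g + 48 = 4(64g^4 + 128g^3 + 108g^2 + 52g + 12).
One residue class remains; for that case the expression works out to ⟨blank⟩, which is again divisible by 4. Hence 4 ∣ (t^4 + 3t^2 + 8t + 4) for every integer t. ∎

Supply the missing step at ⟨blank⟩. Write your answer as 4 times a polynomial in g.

4(64g^4 + 64g^3 + 36g^2 + 18g + 4)

The residues treated are {3, 0, 2}, so the missing case is t ≡ 1 (mod 4); write t = 4g+1.
Then (4g+1)^4 + 3(4g+1)^2 + 8(4g+1) + 4 = 256g^4 + 256g^3 + 144g^2 + 72g + 16 = 4(64g^4 + 64g^3 + 36g^2 + 18g + 4).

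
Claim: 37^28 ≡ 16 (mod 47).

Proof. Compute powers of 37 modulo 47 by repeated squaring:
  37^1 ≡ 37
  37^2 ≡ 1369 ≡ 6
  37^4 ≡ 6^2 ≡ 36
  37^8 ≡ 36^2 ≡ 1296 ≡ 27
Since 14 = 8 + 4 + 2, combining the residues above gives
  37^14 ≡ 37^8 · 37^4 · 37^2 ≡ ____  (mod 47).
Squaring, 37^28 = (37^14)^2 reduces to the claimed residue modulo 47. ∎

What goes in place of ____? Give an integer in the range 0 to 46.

4

Multiply the listed residues: 27 · 36 · 6 = 972 → 5832.
Reducing modulo 47: 5832 = 124·47 + 4, so 37^14 ≡ 4.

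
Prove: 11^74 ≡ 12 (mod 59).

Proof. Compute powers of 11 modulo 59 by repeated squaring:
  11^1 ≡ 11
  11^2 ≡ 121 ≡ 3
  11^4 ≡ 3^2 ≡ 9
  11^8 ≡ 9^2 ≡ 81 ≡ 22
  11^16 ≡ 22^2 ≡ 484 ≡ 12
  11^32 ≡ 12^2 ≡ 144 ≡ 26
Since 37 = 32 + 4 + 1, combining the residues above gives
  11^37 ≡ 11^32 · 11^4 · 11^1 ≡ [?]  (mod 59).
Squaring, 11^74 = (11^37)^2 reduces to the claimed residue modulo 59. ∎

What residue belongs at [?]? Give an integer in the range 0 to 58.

Multiply the listed residues: 26 · 9 · 11 = 234 → 2574.
Reducing modulo 59: 2574 = 43·59 + 37, so 11^37 ≡ 37.

37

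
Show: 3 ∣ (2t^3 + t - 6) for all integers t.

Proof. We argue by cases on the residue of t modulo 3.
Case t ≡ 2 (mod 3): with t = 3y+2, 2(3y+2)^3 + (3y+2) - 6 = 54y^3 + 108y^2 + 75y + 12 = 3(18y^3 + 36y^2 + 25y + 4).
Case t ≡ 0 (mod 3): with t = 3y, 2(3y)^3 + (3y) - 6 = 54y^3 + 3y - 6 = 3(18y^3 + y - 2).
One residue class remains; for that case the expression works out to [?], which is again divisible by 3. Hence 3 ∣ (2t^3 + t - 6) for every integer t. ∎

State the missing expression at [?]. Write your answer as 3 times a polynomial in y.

The residues treated are {2, 0}, so the missing case is t ≡ 1 (mod 3); write t = 3y+1.
Then 2(3y+1)^3 + (3y+1) - 6 = 54y^3 + 54y^2 + 21y - 3 = 3(18y^3 + 18y^2 + 7y - 1).

3(18y^3 + 18y^2 + 7y - 1)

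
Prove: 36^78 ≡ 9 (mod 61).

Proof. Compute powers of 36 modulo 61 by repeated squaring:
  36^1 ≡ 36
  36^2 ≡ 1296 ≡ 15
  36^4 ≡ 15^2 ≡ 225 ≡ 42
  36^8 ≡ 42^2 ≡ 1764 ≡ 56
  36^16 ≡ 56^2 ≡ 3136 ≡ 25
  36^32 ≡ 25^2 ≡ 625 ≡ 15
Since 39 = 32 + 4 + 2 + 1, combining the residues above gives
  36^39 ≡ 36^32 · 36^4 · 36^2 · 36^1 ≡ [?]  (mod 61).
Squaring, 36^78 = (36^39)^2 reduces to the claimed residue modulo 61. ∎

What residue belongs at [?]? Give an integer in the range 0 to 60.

Multiply the listed residues: 15 · 42 · 15 · 36 = 630 → 9450 → 340200.
Reducing modulo 61: 340200 = 5577·61 + 3, so 36^39 ≡ 3.

3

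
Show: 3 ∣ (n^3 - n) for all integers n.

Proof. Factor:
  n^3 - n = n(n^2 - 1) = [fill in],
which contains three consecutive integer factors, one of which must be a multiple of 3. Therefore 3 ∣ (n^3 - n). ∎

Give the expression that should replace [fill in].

n(n^2 - 1) = n(n - 1)(n + 1) = (n - 1)n(n + 1).
These three factors are consecutive integers, so their product is divisible by 3.

(n - 1)n(n + 1)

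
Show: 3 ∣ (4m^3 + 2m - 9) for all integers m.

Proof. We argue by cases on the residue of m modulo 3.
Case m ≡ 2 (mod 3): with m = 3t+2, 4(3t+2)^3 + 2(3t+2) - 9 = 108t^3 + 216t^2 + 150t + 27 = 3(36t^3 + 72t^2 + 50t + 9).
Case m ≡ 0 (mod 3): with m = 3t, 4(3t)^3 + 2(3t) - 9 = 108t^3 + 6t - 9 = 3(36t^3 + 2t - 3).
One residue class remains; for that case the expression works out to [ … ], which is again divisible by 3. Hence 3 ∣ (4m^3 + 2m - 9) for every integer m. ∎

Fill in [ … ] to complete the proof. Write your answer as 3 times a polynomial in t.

Only m ≡ 1 (mod 3) is unaccounted for. Put m = 3t+1:
4(3t+1)^3 + 2(3t+1) - 9 expands to 108t^3 + 108t^2 + 42t - 3,
and factoring out 3 leaves 3(36t^3 + 36t^2 + 14t - 1).

3(36t^3 + 36t^2 + 14t - 1)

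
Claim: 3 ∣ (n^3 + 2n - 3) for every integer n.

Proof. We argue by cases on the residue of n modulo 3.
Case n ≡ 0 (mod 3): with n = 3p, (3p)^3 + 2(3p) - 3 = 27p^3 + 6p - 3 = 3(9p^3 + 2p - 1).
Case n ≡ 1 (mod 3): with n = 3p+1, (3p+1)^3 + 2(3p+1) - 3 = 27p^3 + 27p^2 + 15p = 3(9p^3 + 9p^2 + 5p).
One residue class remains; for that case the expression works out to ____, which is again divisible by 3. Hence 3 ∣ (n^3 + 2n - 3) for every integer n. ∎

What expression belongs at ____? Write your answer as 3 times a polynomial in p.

Only n ≡ 2 (mod 3) is unaccounted for. Put n = 3p+2:
(3p+2)^3 + 2(3p+2) - 3 expands to 27p^3 + 54p^2 + 42p + 9,
and factoring out 3 leaves 3(9p^3 + 18p^2 + 14p + 3).

3(9p^3 + 18p^2 + 14p + 3)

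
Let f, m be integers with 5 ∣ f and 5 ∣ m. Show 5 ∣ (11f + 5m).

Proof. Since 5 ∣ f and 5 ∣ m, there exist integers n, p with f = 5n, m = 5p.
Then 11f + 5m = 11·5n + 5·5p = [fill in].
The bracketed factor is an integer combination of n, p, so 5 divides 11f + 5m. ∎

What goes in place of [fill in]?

5(11n + 5p)

Pull the common 5 out of every term: 11·5n + 5·5p = 5(11n + 5p).
11n + 5p is an integer, which exhibits the divisibility.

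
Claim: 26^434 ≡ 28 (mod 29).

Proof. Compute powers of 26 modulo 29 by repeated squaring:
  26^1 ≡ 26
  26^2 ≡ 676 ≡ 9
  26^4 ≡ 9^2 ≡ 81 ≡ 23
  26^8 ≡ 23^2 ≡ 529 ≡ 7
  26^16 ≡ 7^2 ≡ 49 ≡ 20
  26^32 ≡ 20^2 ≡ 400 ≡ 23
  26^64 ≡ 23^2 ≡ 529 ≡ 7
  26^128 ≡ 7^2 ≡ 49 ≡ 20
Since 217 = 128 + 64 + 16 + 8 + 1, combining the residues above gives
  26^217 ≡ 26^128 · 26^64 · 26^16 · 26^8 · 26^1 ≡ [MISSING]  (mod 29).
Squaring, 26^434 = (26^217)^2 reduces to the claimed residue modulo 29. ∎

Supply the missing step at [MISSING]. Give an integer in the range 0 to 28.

12

26^128 · 26^64 · 26^16 · 26^8 · 26^1 ≡ 20 · 7 · 20 · 7 · 26 = 509600.
509600 mod 29 = 12, so 26^217 ≡ 12 (mod 29).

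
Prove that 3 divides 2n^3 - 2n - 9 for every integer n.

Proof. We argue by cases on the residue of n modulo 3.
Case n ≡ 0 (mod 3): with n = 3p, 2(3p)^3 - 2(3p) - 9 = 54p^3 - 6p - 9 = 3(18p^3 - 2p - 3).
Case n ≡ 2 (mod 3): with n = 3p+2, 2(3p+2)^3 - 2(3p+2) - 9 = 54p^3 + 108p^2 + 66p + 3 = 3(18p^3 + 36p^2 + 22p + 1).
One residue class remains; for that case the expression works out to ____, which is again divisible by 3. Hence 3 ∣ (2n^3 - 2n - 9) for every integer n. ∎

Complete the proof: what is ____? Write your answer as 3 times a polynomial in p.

Only n ≡ 1 (mod 3) is unaccounted for. Put n = 3p+1:
2(3p+1)^3 - 2(3p+1) - 9 expands to 54p^3 + 54p^2 + 12p - 9,
and factoring out 3 leaves 3(18p^3 + 18p^2 + 4p - 3).

3(18p^3 + 18p^2 + 4p - 3)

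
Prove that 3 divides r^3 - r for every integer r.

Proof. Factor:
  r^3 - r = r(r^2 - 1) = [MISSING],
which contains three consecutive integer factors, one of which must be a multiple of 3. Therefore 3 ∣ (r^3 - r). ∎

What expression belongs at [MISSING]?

r(r^2 - 1) = r(r - 1)(r + 1) = (r - 1)r(r + 1).
These three factors are consecutive integers, so their product is divisible by 3.

(r - 1)r(r + 1)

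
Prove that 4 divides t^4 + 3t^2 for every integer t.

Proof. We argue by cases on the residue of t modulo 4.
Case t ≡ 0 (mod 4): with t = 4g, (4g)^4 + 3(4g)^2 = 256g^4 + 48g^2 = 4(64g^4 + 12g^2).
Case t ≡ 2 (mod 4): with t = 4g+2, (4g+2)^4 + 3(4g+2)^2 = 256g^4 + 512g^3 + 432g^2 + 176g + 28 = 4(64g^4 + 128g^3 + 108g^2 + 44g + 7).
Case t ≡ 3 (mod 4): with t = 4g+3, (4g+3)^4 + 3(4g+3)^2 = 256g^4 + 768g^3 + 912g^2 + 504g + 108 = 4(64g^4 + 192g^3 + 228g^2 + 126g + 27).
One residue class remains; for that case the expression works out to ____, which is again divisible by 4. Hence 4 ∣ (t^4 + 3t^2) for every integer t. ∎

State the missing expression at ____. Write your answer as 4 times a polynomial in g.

4(64g^4 + 64g^3 + 36g^2 + 10g + 1)

The residues treated are {0, 2, 3}, so the missing case is t ≡ 1 (mod 4); write t = 4g+1.
Then (4g+1)^4 + 3(4g+1)^2 = 256g^4 + 256g^3 + 144g^2 + 40g + 4 = 4(64g^4 + 64g^3 + 36g^2 + 10g + 1).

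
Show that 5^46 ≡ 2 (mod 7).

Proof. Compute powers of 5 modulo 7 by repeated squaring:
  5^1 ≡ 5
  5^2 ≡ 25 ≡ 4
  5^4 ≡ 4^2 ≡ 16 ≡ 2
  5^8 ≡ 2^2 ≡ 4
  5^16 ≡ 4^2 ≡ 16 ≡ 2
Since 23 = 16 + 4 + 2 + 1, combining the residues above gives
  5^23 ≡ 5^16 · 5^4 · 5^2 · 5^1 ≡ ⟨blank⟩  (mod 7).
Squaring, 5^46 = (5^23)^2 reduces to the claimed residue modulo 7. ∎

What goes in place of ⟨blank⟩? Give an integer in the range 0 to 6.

3

Multiply the listed residues: 2 · 2 · 4 · 5 = 4 → 16 → 80.
Reducing modulo 7: 80 = 11·7 + 3, so 5^23 ≡ 3.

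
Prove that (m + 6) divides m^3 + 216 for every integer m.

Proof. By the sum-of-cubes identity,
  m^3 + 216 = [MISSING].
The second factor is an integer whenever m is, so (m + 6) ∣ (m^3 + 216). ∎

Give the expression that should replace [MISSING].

a^3 + b^3 = (a + b)(a^2 - ab + b^2). With a = m, b = 6:
m^3 + 216 = (m + 6)(m^2 - 6m + 36).

(m + 6)(m^2 - 6m + 36)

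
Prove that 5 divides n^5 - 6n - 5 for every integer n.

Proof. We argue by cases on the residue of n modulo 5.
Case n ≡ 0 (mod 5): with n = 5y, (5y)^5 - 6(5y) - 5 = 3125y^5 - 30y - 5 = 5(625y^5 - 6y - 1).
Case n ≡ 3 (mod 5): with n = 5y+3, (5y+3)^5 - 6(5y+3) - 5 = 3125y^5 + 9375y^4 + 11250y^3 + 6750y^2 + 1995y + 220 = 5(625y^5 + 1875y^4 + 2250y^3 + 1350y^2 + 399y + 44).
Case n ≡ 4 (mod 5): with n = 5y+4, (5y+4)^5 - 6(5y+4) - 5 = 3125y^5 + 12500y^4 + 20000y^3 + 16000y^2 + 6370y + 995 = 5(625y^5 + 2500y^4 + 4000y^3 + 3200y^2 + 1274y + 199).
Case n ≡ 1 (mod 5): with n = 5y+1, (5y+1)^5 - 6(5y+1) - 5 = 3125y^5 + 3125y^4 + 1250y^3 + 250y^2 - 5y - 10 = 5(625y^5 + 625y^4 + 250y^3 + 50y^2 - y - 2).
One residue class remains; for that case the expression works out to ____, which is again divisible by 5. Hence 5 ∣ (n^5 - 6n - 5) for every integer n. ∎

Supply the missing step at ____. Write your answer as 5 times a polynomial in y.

5(625y^5 + 1250y^4 + 1000y^3 + 400y^2 + 74y + 3)

The residues treated are {0, 3, 4, 1}, so the missing case is n ≡ 2 (mod 5); write n = 5y+2.
Then (5y+2)^5 - 6(5y+2) - 5 = 3125y^5 + 6250y^4 + 5000y^3 + 2000y^2 + 370y + 15 = 5(625y^5 + 1250y^4 + 1000y^3 + 400y^2 + 74y + 3).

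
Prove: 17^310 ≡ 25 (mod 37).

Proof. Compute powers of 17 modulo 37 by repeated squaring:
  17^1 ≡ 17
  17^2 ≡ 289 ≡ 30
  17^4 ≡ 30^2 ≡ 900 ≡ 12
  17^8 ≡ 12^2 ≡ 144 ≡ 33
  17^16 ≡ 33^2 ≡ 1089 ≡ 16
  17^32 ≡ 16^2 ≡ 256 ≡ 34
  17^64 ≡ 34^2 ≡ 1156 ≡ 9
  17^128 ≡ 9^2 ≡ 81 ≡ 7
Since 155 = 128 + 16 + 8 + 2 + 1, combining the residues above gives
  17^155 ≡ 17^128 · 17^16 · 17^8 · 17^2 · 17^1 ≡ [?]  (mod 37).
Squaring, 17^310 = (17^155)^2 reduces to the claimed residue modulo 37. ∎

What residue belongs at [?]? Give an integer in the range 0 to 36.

32

17^128 · 17^16 · 17^8 · 17^2 · 17^1 ≡ 7 · 16 · 33 · 30 · 17 = 1884960.
1884960 mod 37 = 32, so 17^155 ≡ 32 (mod 37).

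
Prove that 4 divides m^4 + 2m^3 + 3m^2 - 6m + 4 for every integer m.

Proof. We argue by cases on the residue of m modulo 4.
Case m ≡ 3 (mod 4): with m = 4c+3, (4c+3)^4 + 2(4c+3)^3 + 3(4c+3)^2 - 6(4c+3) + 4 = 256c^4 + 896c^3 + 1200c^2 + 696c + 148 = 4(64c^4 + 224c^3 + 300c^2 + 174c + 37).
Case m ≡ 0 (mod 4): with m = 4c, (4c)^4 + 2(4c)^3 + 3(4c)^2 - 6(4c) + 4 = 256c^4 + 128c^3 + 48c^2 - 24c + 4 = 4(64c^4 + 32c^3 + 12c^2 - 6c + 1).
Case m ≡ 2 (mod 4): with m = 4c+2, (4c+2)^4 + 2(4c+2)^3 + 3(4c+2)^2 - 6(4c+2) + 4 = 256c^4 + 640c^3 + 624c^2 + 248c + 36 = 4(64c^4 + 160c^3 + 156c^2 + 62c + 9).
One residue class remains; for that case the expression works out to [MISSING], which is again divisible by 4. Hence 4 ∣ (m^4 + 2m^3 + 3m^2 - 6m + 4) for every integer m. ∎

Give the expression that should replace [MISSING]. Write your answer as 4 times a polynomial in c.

4(64c^4 + 96c^3 + 60c^2 + 10c + 1)

The residues treated are {3, 0, 2}, so the missing case is m ≡ 1 (mod 4); write m = 4c+1.
Then (4c+1)^4 + 2(4c+1)^3 + 3(4c+1)^2 - 6(4c+1) + 4 = 256c^4 + 384c^3 + 240c^2 + 40c + 4 = 4(64c^4 + 96c^3 + 60c^2 + 10c + 1).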